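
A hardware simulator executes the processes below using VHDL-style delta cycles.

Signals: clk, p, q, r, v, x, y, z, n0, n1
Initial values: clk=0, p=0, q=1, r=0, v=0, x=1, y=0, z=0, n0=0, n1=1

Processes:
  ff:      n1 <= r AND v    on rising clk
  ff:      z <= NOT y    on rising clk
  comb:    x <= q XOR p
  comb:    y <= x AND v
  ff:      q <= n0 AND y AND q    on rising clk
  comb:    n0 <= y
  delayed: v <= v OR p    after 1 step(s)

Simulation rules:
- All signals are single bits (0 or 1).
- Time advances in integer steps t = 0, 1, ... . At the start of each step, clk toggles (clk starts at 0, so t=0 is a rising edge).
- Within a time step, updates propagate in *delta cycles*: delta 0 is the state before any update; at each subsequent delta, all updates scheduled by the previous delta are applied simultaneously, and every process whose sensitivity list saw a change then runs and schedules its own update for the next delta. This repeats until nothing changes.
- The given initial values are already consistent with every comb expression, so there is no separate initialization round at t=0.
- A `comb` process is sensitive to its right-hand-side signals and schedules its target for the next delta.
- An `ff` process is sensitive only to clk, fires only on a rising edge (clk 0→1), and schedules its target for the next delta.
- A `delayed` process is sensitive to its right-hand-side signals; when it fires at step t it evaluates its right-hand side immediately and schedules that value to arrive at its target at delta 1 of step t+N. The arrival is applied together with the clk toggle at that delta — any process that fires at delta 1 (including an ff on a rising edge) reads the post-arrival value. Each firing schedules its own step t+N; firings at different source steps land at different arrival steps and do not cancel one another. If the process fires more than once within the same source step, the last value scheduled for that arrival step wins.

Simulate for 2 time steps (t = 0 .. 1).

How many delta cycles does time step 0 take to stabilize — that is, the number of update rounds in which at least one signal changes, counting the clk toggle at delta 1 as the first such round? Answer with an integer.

3

t0.Δ0 z=0 p=0 r=0 q=1 y=0 n1=1 clk=0 n0=0 v=0 x=1
t0.Δ1 z=0 p=0 r=0 q=1 y=0 n1=1 clk=1 n0=0 v=0 x=1
t0.Δ2 z=1 p=0 r=0 q=0 y=0 n1=0 clk=1 n0=0 v=0 x=1
t0.Δ3 z=1 p=0 r=0 q=0 y=0 n1=0 clk=1 n0=0 v=0 x=0
t1.Δ0 z=1 p=0 r=0 q=0 y=0 n1=0 clk=1 n0=0 v=0 x=0
t1.Δ1 z=1 p=0 r=0 q=0 y=0 n1=0 clk=0 n0=0 v=0 x=0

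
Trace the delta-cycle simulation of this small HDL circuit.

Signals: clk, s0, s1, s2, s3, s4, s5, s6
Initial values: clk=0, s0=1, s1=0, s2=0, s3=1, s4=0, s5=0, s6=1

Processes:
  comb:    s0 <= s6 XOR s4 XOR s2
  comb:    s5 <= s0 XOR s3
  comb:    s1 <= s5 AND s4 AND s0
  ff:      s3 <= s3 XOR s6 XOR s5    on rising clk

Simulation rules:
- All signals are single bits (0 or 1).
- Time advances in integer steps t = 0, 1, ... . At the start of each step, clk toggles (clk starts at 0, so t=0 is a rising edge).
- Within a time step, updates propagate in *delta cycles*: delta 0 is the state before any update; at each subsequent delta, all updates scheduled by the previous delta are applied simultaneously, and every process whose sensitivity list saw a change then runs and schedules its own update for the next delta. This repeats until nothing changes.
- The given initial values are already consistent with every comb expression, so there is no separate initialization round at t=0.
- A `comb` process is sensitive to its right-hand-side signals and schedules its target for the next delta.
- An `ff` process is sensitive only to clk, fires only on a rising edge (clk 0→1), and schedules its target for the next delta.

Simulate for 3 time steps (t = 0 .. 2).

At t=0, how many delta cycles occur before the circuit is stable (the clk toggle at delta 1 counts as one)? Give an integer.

t0.Δ0 s5=0 s3=1 clk=0 s4=0 s0=1 s6=1 s1=0 s2=0
t0.Δ1 s5=0 s3=1 clk=1 s4=0 s0=1 s6=1 s1=0 s2=0
t0.Δ2 s5=0 s3=0 clk=1 s4=0 s0=1 s6=1 s1=0 s2=0
t0.Δ3 s5=1 s3=0 clk=1 s4=0 s0=1 s6=1 s1=0 s2=0
t1.Δ0 s5=1 s3=0 clk=1 s4=0 s0=1 s6=1 s1=0 s2=0
t1.Δ1 s5=1 s3=0 clk=0 s4=0 s0=1 s6=1 s1=0 s2=0
t2.Δ0 s5=1 s3=0 clk=0 s4=0 s0=1 s6=1 s1=0 s2=0
t2.Δ1 s5=1 s3=0 clk=1 s4=0 s0=1 s6=1 s1=0 s2=0

3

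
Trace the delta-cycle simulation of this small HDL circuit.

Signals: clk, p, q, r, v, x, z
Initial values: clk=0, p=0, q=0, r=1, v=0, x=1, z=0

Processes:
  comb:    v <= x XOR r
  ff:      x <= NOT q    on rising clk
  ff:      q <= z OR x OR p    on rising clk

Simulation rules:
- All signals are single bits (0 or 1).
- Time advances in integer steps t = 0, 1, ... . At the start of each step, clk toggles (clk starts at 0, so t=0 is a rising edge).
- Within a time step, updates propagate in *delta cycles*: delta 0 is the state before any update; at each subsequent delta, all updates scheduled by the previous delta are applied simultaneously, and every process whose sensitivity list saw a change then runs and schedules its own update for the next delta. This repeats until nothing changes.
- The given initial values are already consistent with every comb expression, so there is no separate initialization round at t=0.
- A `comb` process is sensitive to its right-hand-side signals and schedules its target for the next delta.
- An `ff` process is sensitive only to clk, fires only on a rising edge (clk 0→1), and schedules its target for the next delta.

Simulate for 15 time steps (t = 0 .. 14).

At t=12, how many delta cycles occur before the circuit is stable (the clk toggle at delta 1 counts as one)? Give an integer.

2

t0.Δ0 p=0 z=0 clk=0 v=0 q=0 x=1 r=1
t0.Δ1 p=0 z=0 clk=1 v=0 q=0 x=1 r=1
t0.Δ2 p=0 z=0 clk=1 v=0 q=1 x=1 r=1
t1.Δ0 p=0 z=0 clk=1 v=0 q=1 x=1 r=1
t1.Δ1 p=0 z=0 clk=0 v=0 q=1 x=1 r=1
t2.Δ0 p=0 z=0 clk=0 v=0 q=1 x=1 r=1
t2.Δ1 p=0 z=0 clk=1 v=0 q=1 x=1 r=1
t2.Δ2 p=0 z=0 clk=1 v=0 q=1 x=0 r=1
t2.Δ3 p=0 z=0 clk=1 v=1 q=1 x=0 r=1
t3.Δ0 p=0 z=0 clk=1 v=1 q=1 x=0 r=1
t3.Δ1 p=0 z=0 clk=0 v=1 q=1 x=0 r=1
t4.Δ0 p=0 z=0 clk=0 v=1 q=1 x=0 r=1
t4.Δ1 p=0 z=0 clk=1 v=1 q=1 x=0 r=1
t4.Δ2 p=0 z=0 clk=1 v=1 q=0 x=0 r=1
t5.Δ0 p=0 z=0 clk=1 v=1 q=0 x=0 r=1
t5.Δ1 p=0 z=0 clk=0 v=1 q=0 x=0 r=1
t6.Δ0 p=0 z=0 clk=0 v=1 q=0 x=0 r=1
t6.Δ1 p=0 z=0 clk=1 v=1 q=0 x=0 r=1
t6.Δ2 p=0 z=0 clk=1 v=1 q=0 x=1 r=1
t6.Δ3 p=0 z=0 clk=1 v=0 q=0 x=1 r=1
t7.Δ0 p=0 z=0 clk=1 v=0 q=0 x=1 r=1
t7.Δ1 p=0 z=0 clk=0 v=0 q=0 x=1 r=1
t8.Δ0 p=0 z=0 clk=0 v=0 q=0 x=1 r=1
t8.Δ1 p=0 z=0 clk=1 v=0 q=0 x=1 r=1
t8.Δ2 p=0 z=0 clk=1 v=0 q=1 x=1 r=1
t9.Δ0 p=0 z=0 clk=1 v=0 q=1 x=1 r=1
t9.Δ1 p=0 z=0 clk=0 v=0 q=1 x=1 r=1
t10.Δ0 p=0 z=0 clk=0 v=0 q=1 x=1 r=1
t10.Δ1 p=0 z=0 clk=1 v=0 q=1 x=1 r=1
t10.Δ2 p=0 z=0 clk=1 v=0 q=1 x=0 r=1
t10.Δ3 p=0 z=0 clk=1 v=1 q=1 x=0 r=1
t11.Δ0 p=0 z=0 clk=1 v=1 q=1 x=0 r=1
t11.Δ1 p=0 z=0 clk=0 v=1 q=1 x=0 r=1
t12.Δ0 p=0 z=0 clk=0 v=1 q=1 x=0 r=1
t12.Δ1 p=0 z=0 clk=1 v=1 q=1 x=0 r=1
t12.Δ2 p=0 z=0 clk=1 v=1 q=0 x=0 r=1
t13.Δ0 p=0 z=0 clk=1 v=1 q=0 x=0 r=1
t13.Δ1 p=0 z=0 clk=0 v=1 q=0 x=0 r=1
t14.Δ0 p=0 z=0 clk=0 v=1 q=0 x=0 r=1
t14.Δ1 p=0 z=0 clk=1 v=1 q=0 x=0 r=1
t14.Δ2 p=0 z=0 clk=1 v=1 q=0 x=1 r=1
t14.Δ3 p=0 z=0 clk=1 v=0 q=0 x=1 r=1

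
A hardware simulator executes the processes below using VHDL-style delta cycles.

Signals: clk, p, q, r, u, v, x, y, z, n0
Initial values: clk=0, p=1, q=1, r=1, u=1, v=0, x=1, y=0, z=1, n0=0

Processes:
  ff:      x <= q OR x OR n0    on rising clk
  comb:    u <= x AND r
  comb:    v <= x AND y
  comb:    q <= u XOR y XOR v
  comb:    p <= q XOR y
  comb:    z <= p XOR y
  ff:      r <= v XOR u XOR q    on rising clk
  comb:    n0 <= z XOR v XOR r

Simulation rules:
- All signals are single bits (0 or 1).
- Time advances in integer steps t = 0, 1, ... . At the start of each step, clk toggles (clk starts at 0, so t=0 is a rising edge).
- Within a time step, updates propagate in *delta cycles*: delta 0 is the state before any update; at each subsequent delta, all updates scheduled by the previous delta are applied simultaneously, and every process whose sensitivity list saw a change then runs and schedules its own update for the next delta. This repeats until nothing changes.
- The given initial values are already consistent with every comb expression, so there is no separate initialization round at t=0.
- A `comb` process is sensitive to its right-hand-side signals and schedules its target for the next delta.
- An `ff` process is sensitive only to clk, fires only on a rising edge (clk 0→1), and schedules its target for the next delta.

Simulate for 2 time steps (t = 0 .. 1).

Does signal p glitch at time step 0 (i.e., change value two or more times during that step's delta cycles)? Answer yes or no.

no

t0.Δ0 v=0 q=1 p=1 x=1 u=1 clk=0 y=0 n0=0 r=1 z=1
t0.Δ1 v=0 q=1 p=1 x=1 u=1 clk=1 y=0 n0=0 r=1 z=1
t0.Δ2 v=0 q=1 p=1 x=1 u=1 clk=1 y=0 n0=0 r=0 z=1
t0.Δ3 v=0 q=1 p=1 x=1 u=0 clk=1 y=0 n0=1 r=0 z=1
t0.Δ4 v=0 q=0 p=1 x=1 u=0 clk=1 y=0 n0=1 r=0 z=1
t0.Δ5 v=0 q=0 p=0 x=1 u=0 clk=1 y=0 n0=1 r=0 z=1
t0.Δ6 v=0 q=0 p=0 x=1 u=0 clk=1 y=0 n0=1 r=0 z=0
t0.Δ7 v=0 q=0 p=0 x=1 u=0 clk=1 y=0 n0=0 r=0 z=0
t1.Δ0 v=0 q=0 p=0 x=1 u=0 clk=1 y=0 n0=0 r=0 z=0
t1.Δ1 v=0 q=0 p=0 x=1 u=0 clk=0 y=0 n0=0 r=0 z=0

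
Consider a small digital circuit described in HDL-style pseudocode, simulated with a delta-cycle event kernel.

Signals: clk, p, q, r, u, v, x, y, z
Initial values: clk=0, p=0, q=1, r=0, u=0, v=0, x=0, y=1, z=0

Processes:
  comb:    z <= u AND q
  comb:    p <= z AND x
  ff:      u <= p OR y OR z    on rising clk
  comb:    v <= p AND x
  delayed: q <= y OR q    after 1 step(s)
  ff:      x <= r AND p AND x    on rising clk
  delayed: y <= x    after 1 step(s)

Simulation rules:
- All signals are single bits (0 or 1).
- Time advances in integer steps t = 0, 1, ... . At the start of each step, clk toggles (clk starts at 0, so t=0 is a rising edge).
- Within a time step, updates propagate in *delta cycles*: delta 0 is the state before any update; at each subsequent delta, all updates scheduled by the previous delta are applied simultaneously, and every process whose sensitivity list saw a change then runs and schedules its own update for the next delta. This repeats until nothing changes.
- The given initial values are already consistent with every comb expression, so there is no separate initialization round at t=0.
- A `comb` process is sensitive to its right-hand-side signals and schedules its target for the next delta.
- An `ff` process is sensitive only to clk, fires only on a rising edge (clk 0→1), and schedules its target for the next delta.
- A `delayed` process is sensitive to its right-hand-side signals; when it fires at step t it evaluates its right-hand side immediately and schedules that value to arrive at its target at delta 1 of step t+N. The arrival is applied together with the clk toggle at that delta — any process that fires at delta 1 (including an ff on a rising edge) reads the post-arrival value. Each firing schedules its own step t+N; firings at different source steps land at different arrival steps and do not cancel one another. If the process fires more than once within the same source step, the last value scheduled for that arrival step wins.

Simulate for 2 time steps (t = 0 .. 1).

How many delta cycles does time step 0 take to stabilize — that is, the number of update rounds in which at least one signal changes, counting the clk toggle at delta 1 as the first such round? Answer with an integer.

t=0 Δ0: clk=0 q=1 x=0 r=0 y=1 z=0 u=0 v=0 p=0
  Δ1: clk:0→1
  Δ2: u:0→1
  Δ3: z:0→1
  (3Δ to stable)
t=1 Δ0: clk=1 q=1 x=0 r=0 y=1 z=1 u=1 v=0 p=0
  Δ1: clk:1→0
  (1Δ to stable)

3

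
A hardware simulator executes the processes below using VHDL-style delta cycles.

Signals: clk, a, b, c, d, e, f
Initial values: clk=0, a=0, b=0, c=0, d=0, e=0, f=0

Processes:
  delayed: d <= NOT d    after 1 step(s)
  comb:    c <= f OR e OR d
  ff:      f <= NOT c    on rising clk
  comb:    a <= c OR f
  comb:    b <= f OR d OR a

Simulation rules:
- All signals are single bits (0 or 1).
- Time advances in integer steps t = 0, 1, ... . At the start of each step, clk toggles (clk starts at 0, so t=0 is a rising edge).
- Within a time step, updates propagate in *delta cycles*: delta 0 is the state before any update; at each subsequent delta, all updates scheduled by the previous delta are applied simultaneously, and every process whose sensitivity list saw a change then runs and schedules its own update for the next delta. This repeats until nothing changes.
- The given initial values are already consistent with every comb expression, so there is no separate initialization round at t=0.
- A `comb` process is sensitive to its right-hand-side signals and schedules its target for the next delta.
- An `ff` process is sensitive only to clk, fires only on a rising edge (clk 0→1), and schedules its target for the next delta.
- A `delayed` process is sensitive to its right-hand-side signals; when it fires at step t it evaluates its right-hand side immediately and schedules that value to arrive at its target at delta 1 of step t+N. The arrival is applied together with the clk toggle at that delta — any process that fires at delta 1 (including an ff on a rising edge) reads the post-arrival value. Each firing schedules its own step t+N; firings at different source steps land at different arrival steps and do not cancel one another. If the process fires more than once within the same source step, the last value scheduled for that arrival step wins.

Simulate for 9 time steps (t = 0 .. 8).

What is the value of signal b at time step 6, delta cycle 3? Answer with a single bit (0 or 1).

t=0 Δ0: clk=0 d=0 f=0 c=0 e=0 b=0 a=0
  Δ1: clk:0→1
  Δ2: f:0→1
  Δ3: c:0→1, b:0→1, a:0→1
  (3Δ to stable)
t=1 Δ0: clk=1 d=0 f=1 c=1 e=0 b=1 a=1
  Δ1: clk:1→0
  (1Δ to stable)
t=2 Δ0: clk=0 d=0 f=1 c=1 e=0 b=1 a=1
  Δ1: clk:0→1
  Δ2: f:1→0
  Δ3: c:1→0
  Δ4: a:1→0
  Δ5: b:1→0
  (5Δ to stable)
t=3 Δ0: clk=1 d=0 f=0 c=0 e=0 b=0 a=0
  Δ1: clk:1→0
  (1Δ to stable)
t=4 Δ0: clk=0 d=0 f=0 c=0 e=0 b=0 a=0
  Δ1: clk:0→1
  Δ2: f:0→1
  Δ3: c:0→1, b:0→1, a:0→1
  (3Δ to stable)
t=5 Δ0: clk=1 d=0 f=1 c=1 e=0 b=1 a=1
  Δ1: clk:1→0
  (1Δ to stable)
t=6 Δ0: clk=0 d=0 f=1 c=1 e=0 b=1 a=1
  Δ1: clk:0→1
  Δ2: f:1→0
  Δ3: c:1→0
  Δ4: a:1→0
  Δ5: b:1→0
  (5Δ to stable)
t=7 Δ0: clk=1 d=0 f=0 c=0 e=0 b=0 a=0
  Δ1: clk:1→0
  (1Δ to stable)
t=8 Δ0: clk=0 d=0 f=0 c=0 e=0 b=0 a=0
  Δ1: clk:0→1
  Δ2: f:0→1
  Δ3: c:0→1, b:0→1, a:0→1
  (3Δ to stable)

1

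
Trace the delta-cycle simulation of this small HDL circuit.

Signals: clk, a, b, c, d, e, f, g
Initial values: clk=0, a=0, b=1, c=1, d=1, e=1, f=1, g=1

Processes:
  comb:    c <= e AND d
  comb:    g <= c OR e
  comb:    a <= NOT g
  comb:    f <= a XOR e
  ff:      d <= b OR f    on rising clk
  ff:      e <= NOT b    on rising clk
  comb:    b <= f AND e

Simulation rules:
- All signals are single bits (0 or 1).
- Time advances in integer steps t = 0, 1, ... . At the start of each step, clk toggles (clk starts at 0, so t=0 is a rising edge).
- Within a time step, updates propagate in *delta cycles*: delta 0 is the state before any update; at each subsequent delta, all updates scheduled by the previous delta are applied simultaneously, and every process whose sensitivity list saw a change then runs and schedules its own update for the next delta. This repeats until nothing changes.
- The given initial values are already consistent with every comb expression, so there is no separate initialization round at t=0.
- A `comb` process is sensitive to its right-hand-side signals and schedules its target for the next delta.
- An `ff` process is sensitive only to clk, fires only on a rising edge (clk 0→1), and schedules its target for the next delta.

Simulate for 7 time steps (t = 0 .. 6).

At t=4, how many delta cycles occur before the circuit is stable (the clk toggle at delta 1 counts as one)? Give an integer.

6

[bits: clk,g,d,c,e,f,b,a]
t=0: Δ0=01111110 Δ1=11111110 Δ2=11110110 Δ3=11100000 Δ4=10100000 Δ5=10100001 Δ6=10100101 | 6Δ
t=1: Δ0=10100101 Δ1=00100101 | 1Δ
t=2: Δ0=00100101 Δ1=10100101 Δ2=10101101 Δ3=11111011 Δ4=11111000 Δ5=11111100 Δ6=11111110 | 6Δ
t=3: Δ0=11111110 Δ1=01111110 | 1Δ
t=4: Δ0=01111110 Δ1=11111110 Δ2=11110110 Δ3=11100000 Δ4=10100000 Δ5=10100001 Δ6=10100101 | 6Δ
t=5: Δ0=10100101 Δ1=00100101 | 1Δ
t=6: Δ0=00100101 Δ1=10100101 Δ2=10101101 Δ3=11111011 Δ4=11111000 Δ5=11111100 Δ6=11111110 | 6Δ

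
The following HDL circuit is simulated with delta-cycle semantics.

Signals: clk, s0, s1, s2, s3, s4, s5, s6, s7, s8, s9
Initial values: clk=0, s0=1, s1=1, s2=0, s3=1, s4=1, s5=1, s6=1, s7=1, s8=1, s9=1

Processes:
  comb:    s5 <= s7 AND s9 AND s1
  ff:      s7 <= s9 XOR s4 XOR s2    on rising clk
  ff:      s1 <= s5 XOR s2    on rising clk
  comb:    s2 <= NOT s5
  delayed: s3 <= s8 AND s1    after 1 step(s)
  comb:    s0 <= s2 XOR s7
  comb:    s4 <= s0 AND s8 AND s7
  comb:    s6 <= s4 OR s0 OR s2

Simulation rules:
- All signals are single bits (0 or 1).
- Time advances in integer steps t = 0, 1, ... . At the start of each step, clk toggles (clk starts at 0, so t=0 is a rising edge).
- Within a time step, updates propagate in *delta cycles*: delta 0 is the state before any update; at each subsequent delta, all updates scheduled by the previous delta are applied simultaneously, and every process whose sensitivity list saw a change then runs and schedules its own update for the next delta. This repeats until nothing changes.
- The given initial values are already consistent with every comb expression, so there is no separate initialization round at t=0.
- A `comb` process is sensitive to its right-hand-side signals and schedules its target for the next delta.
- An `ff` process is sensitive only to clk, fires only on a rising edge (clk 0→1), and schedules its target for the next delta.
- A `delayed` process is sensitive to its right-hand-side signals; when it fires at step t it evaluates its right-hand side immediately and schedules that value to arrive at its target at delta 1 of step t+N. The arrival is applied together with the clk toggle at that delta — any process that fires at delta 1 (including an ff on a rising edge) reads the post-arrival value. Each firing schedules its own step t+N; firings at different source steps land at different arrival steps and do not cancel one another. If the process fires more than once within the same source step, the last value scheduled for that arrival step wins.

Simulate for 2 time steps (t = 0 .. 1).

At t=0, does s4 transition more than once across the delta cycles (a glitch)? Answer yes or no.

no

[bits: s4,s7,s6,s3,clk,s0,s9,s5,s2,s8,s1]
t=0: Δ0=11110111011 Δ1=11111111011 Δ2=10111111011 Δ3=00111010011 Δ4=00011010111 Δ5=00111110111 | 5Δ
t=1: Δ0=00111110111 Δ1=00110110111 | 1Δ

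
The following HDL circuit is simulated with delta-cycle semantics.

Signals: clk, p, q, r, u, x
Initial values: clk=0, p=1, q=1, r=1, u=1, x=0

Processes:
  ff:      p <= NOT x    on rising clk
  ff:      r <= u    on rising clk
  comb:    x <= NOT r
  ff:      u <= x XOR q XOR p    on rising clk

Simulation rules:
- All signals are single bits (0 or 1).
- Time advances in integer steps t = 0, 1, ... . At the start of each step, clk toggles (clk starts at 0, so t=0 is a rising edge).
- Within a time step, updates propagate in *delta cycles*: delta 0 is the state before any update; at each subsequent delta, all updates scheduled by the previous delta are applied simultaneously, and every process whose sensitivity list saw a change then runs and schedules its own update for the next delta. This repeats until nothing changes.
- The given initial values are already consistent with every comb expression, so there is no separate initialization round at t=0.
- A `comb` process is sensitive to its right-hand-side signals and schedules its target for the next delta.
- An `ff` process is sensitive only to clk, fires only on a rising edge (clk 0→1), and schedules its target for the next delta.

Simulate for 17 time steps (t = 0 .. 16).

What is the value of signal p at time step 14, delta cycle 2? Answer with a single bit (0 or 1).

1

[bits: p,x,u,r,clk,q]
t=0: Δ0=101101 Δ1=101111 Δ2=100111 | 2Δ
t=1: Δ0=100111 Δ1=100101 | 1Δ
t=2: Δ0=100101 Δ1=100111 Δ2=100011 Δ3=110011 | 3Δ
t=3: Δ0=110011 Δ1=110001 | 1Δ
t=4: Δ0=110001 Δ1=110011 Δ2=011011 | 2Δ
t=5: Δ0=011011 Δ1=011001 | 1Δ
t=6: Δ0=011001 Δ1=011011 Δ2=010111 Δ3=000111 | 3Δ
t=7: Δ0=000111 Δ1=000101 | 1Δ
t=8: Δ0=000101 Δ1=000111 Δ2=101011 Δ3=111011 | 3Δ
t=9: Δ0=111011 Δ1=111001 | 1Δ
t=10: Δ0=111001 Δ1=111011 Δ2=011111 Δ3=001111 | 3Δ
t=11: Δ0=001111 Δ1=001101 | 1Δ
t=12: Δ0=001101 Δ1=001111 Δ2=101111 | 2Δ
t=13: Δ0=101111 Δ1=101101 | 1Δ
t=14: Δ0=101101 Δ1=101111 Δ2=100111 | 2Δ
t=15: Δ0=100111 Δ1=100101 | 1Δ
t=16: Δ0=100101 Δ1=100111 Δ2=100011 Δ3=110011 | 3Δ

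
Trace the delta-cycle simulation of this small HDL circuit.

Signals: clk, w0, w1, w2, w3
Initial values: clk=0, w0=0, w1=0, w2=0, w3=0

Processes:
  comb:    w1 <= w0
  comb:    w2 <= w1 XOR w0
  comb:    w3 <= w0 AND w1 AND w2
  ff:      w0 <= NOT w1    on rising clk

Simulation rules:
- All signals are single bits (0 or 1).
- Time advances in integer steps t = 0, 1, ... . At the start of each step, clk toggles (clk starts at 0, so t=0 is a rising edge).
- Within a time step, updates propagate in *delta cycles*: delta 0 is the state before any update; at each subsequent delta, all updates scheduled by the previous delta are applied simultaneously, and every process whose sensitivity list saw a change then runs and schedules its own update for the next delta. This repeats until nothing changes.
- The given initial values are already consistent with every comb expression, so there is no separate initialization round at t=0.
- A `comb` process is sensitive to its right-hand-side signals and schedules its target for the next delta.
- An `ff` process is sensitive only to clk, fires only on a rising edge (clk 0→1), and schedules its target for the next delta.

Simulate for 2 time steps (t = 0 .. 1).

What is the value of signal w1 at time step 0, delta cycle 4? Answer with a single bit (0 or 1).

1

[bits: w1,w0,w2,w3,clk]
t=0: Δ0=00000 Δ1=00001 Δ2=01001 Δ3=11101 Δ4=11011 Δ5=11001 | 5Δ
t=1: Δ0=11001 Δ1=11000 | 1Δ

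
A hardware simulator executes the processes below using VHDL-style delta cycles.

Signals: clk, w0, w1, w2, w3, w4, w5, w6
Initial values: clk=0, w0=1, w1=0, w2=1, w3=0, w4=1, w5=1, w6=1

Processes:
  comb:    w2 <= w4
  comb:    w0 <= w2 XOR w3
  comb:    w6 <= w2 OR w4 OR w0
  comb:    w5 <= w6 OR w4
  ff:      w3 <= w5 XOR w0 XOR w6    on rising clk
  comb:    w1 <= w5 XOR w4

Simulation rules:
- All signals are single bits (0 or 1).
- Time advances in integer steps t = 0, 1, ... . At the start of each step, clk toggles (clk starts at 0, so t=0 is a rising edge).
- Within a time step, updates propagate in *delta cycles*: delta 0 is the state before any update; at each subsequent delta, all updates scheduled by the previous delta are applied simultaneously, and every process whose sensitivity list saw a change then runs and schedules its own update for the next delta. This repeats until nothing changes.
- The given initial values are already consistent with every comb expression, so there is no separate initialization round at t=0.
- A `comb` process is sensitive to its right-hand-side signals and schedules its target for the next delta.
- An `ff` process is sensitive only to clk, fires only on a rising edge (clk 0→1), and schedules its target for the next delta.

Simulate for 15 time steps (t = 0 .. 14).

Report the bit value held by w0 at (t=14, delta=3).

1

t=0 Δ0: w4=1 w1=0 w6=1 w2=1 w5=1 w0=1 w3=0 clk=0
  Δ1: clk:0→1
  Δ2: w3:0→1
  Δ3: w0:1→0
  (3Δ to stable)
t=1 Δ0: w4=1 w1=0 w6=1 w2=1 w5=1 w0=0 w3=1 clk=1
  Δ1: clk:1→0
  (1Δ to stable)
t=2 Δ0: w4=1 w1=0 w6=1 w2=1 w5=1 w0=0 w3=1 clk=0
  Δ1: clk:0→1
  Δ2: w3:1→0
  Δ3: w0:0→1
  (3Δ to stable)
t=3 Δ0: w4=1 w1=0 w6=1 w2=1 w5=1 w0=1 w3=0 clk=1
  Δ1: clk:1→0
  (1Δ to stable)
t=4 Δ0: w4=1 w1=0 w6=1 w2=1 w5=1 w0=1 w3=0 clk=0
  Δ1: clk:0→1
  Δ2: w3:0→1
  Δ3: w0:1→0
  (3Δ to stable)
t=5 Δ0: w4=1 w1=0 w6=1 w2=1 w5=1 w0=0 w3=1 clk=1
  Δ1: clk:1→0
  (1Δ to stable)
t=6 Δ0: w4=1 w1=0 w6=1 w2=1 w5=1 w0=0 w3=1 clk=0
  Δ1: clk:0→1
  Δ2: w3:1→0
  Δ3: w0:0→1
  (3Δ to stable)
t=7 Δ0: w4=1 w1=0 w6=1 w2=1 w5=1 w0=1 w3=0 clk=1
  Δ1: clk:1→0
  (1Δ to stable)
t=8 Δ0: w4=1 w1=0 w6=1 w2=1 w5=1 w0=1 w3=0 clk=0
  Δ1: clk:0→1
  Δ2: w3:0→1
  Δ3: w0:1→0
  (3Δ to stable)
t=9 Δ0: w4=1 w1=0 w6=1 w2=1 w5=1 w0=0 w3=1 clk=1
  Δ1: clk:1→0
  (1Δ to stable)
t=10 Δ0: w4=1 w1=0 w6=1 w2=1 w5=1 w0=0 w3=1 clk=0
  Δ1: clk:0→1
  Δ2: w3:1→0
  Δ3: w0:0→1
  (3Δ to stable)
t=11 Δ0: w4=1 w1=0 w6=1 w2=1 w5=1 w0=1 w3=0 clk=1
  Δ1: clk:1→0
  (1Δ to stable)
t=12 Δ0: w4=1 w1=0 w6=1 w2=1 w5=1 w0=1 w3=0 clk=0
  Δ1: clk:0→1
  Δ2: w3:0→1
  Δ3: w0:1→0
  (3Δ to stable)
t=13 Δ0: w4=1 w1=0 w6=1 w2=1 w5=1 w0=0 w3=1 clk=1
  Δ1: clk:1→0
  (1Δ to stable)
t=14 Δ0: w4=1 w1=0 w6=1 w2=1 w5=1 w0=0 w3=1 clk=0
  Δ1: clk:0→1
  Δ2: w3:1→0
  Δ3: w0:0→1
  (3Δ to stable)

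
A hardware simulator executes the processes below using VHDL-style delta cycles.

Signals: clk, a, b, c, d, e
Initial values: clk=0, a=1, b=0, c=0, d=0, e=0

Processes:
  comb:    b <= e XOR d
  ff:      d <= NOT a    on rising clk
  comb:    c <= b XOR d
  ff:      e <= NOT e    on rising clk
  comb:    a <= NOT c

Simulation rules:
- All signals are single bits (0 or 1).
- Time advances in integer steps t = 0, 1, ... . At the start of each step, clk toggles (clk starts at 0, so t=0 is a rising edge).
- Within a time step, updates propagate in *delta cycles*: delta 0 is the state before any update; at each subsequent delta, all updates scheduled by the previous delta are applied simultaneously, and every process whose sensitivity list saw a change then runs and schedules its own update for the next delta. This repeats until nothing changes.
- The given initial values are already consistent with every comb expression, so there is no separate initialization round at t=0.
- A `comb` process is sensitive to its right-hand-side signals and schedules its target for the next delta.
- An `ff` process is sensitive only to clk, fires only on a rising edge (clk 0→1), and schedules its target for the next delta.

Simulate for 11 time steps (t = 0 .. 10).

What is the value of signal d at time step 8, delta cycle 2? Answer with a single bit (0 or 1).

0

[bits: e,d,c,a,clk,b]
t=0: Δ0=000100 Δ1=000110 Δ2=100110 Δ3=100111 Δ4=101111 Δ5=101011 | 5Δ
t=1: Δ0=101011 Δ1=101001 | 1Δ
t=2: Δ0=101001 Δ1=101011 Δ2=011011 Δ3=010011 Δ4=010111 | 4Δ
t=3: Δ0=010111 Δ1=010101 | 1Δ
t=4: Δ0=010101 Δ1=010111 Δ2=100111 Δ3=101111 Δ4=101011 | 4Δ
t=5: Δ0=101011 Δ1=101001 | 1Δ
t=6: Δ0=101001 Δ1=101011 Δ2=011011 Δ3=010011 Δ4=010111 | 4Δ
t=7: Δ0=010111 Δ1=010101 | 1Δ
t=8: Δ0=010101 Δ1=010111 Δ2=100111 Δ3=101111 Δ4=101011 | 4Δ
t=9: Δ0=101011 Δ1=101001 | 1Δ
t=10: Δ0=101001 Δ1=101011 Δ2=011011 Δ3=010011 Δ4=010111 | 4Δ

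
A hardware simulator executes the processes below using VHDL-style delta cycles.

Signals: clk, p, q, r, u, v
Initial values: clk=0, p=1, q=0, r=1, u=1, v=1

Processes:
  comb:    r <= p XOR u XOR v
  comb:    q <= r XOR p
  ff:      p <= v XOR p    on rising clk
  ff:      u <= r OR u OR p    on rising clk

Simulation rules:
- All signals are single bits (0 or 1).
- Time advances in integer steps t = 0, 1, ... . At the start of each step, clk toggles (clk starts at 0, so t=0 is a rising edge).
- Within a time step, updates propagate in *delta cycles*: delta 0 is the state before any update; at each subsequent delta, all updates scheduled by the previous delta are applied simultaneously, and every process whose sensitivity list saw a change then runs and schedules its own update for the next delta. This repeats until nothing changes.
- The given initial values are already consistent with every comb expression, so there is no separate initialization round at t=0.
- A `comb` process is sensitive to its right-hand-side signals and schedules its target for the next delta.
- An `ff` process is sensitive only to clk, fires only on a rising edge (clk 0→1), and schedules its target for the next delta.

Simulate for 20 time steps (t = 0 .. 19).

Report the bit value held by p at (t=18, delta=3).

1

t0.Δ0 v=1 u=1 q=0 r=1 p=1 clk=0
t0.Δ1 v=1 u=1 q=0 r=1 p=1 clk=1
t0.Δ2 v=1 u=1 q=0 r=1 p=0 clk=1
t0.Δ3 v=1 u=1 q=1 r=0 p=0 clk=1
t0.Δ4 v=1 u=1 q=0 r=0 p=0 clk=1
t1.Δ0 v=1 u=1 q=0 r=0 p=0 clk=1
t1.Δ1 v=1 u=1 q=0 r=0 p=0 clk=0
t2.Δ0 v=1 u=1 q=0 r=0 p=0 clk=0
t2.Δ1 v=1 u=1 q=0 r=0 p=0 clk=1
t2.Δ2 v=1 u=1 q=0 r=0 p=1 clk=1
t2.Δ3 v=1 u=1 q=1 r=1 p=1 clk=1
t2.Δ4 v=1 u=1 q=0 r=1 p=1 clk=1
t3.Δ0 v=1 u=1 q=0 r=1 p=1 clk=1
t3.Δ1 v=1 u=1 q=0 r=1 p=1 clk=0
t4.Δ0 v=1 u=1 q=0 r=1 p=1 clk=0
t4.Δ1 v=1 u=1 q=0 r=1 p=1 clk=1
t4.Δ2 v=1 u=1 q=0 r=1 p=0 clk=1
t4.Δ3 v=1 u=1 q=1 r=0 p=0 clk=1
t4.Δ4 v=1 u=1 q=0 r=0 p=0 clk=1
t5.Δ0 v=1 u=1 q=0 r=0 p=0 clk=1
t5.Δ1 v=1 u=1 q=0 r=0 p=0 clk=0
t6.Δ0 v=1 u=1 q=0 r=0 p=0 clk=0
t6.Δ1 v=1 u=1 q=0 r=0 p=0 clk=1
t6.Δ2 v=1 u=1 q=0 r=0 p=1 clk=1
t6.Δ3 v=1 u=1 q=1 r=1 p=1 clk=1
t6.Δ4 v=1 u=1 q=0 r=1 p=1 clk=1
t7.Δ0 v=1 u=1 q=0 r=1 p=1 clk=1
t7.Δ1 v=1 u=1 q=0 r=1 p=1 clk=0
t8.Δ0 v=1 u=1 q=0 r=1 p=1 clk=0
t8.Δ1 v=1 u=1 q=0 r=1 p=1 clk=1
t8.Δ2 v=1 u=1 q=0 r=1 p=0 clk=1
t8.Δ3 v=1 u=1 q=1 r=0 p=0 clk=1
t8.Δ4 v=1 u=1 q=0 r=0 p=0 clk=1
t9.Δ0 v=1 u=1 q=0 r=0 p=0 clk=1
t9.Δ1 v=1 u=1 q=0 r=0 p=0 clk=0
t10.Δ0 v=1 u=1 q=0 r=0 p=0 clk=0
t10.Δ1 v=1 u=1 q=0 r=0 p=0 clk=1
t10.Δ2 v=1 u=1 q=0 r=0 p=1 clk=1
t10.Δ3 v=1 u=1 q=1 r=1 p=1 clk=1
t10.Δ4 v=1 u=1 q=0 r=1 p=1 clk=1
t11.Δ0 v=1 u=1 q=0 r=1 p=1 clk=1
t11.Δ1 v=1 u=1 q=0 r=1 p=1 clk=0
t12.Δ0 v=1 u=1 q=0 r=1 p=1 clk=0
t12.Δ1 v=1 u=1 q=0 r=1 p=1 clk=1
t12.Δ2 v=1 u=1 q=0 r=1 p=0 clk=1
t12.Δ3 v=1 u=1 q=1 r=0 p=0 clk=1
t12.Δ4 v=1 u=1 q=0 r=0 p=0 clk=1
t13.Δ0 v=1 u=1 q=0 r=0 p=0 clk=1
t13.Δ1 v=1 u=1 q=0 r=0 p=0 clk=0
t14.Δ0 v=1 u=1 q=0 r=0 p=0 clk=0
t14.Δ1 v=1 u=1 q=0 r=0 p=0 clk=1
t14.Δ2 v=1 u=1 q=0 r=0 p=1 clk=1
t14.Δ3 v=1 u=1 q=1 r=1 p=1 clk=1
t14.Δ4 v=1 u=1 q=0 r=1 p=1 clk=1
t15.Δ0 v=1 u=1 q=0 r=1 p=1 clk=1
t15.Δ1 v=1 u=1 q=0 r=1 p=1 clk=0
t16.Δ0 v=1 u=1 q=0 r=1 p=1 clk=0
t16.Δ1 v=1 u=1 q=0 r=1 p=1 clk=1
t16.Δ2 v=1 u=1 q=0 r=1 p=0 clk=1
t16.Δ3 v=1 u=1 q=1 r=0 p=0 clk=1
t16.Δ4 v=1 u=1 q=0 r=0 p=0 clk=1
t17.Δ0 v=1 u=1 q=0 r=0 p=0 clk=1
t17.Δ1 v=1 u=1 q=0 r=0 p=0 clk=0
t18.Δ0 v=1 u=1 q=0 r=0 p=0 clk=0
t18.Δ1 v=1 u=1 q=0 r=0 p=0 clk=1
t18.Δ2 v=1 u=1 q=0 r=0 p=1 clk=1
t18.Δ3 v=1 u=1 q=1 r=1 p=1 clk=1
t18.Δ4 v=1 u=1 q=0 r=1 p=1 clk=1
t19.Δ0 v=1 u=1 q=0 r=1 p=1 clk=1
t19.Δ1 v=1 u=1 q=0 r=1 p=1 clk=0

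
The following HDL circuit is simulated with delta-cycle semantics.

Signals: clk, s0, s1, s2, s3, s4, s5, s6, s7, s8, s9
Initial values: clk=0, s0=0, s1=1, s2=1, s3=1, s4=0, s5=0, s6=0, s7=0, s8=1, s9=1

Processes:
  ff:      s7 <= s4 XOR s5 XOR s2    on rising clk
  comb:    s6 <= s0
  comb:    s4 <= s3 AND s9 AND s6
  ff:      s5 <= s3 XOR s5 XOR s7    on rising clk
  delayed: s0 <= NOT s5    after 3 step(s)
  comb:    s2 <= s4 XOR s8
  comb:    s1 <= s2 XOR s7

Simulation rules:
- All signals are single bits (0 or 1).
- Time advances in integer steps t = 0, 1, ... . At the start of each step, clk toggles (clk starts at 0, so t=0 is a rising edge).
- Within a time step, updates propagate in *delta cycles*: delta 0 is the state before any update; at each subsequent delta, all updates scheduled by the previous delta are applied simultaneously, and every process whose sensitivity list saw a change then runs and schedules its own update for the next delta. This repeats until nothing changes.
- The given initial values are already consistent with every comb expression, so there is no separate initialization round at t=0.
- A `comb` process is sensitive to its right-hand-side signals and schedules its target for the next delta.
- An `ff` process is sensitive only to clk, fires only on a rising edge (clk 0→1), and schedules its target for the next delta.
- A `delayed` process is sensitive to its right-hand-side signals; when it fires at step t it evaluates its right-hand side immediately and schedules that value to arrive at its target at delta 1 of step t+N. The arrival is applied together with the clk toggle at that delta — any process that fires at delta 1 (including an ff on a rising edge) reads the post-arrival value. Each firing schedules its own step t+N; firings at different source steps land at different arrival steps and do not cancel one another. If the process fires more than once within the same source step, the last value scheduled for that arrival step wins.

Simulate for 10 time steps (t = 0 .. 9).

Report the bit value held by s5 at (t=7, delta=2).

1

t0.Δ0 s0=0 s6=0 s1=1 s9=1 s8=1 s4=0 s5=0 clk=0 s2=1 s7=0 s3=1
t0.Δ1 s0=0 s6=0 s1=1 s9=1 s8=1 s4=0 s5=0 clk=1 s2=1 s7=0 s3=1
t0.Δ2 s0=0 s6=0 s1=1 s9=1 s8=1 s4=0 s5=1 clk=1 s2=1 s7=1 s3=1
t0.Δ3 s0=0 s6=0 s1=0 s9=1 s8=1 s4=0 s5=1 clk=1 s2=1 s7=1 s3=1
t1.Δ0 s0=0 s6=0 s1=0 s9=1 s8=1 s4=0 s5=1 clk=1 s2=1 s7=1 s3=1
t1.Δ1 s0=0 s6=0 s1=0 s9=1 s8=1 s4=0 s5=1 clk=0 s2=1 s7=1 s3=1
t2.Δ0 s0=0 s6=0 s1=0 s9=1 s8=1 s4=0 s5=1 clk=0 s2=1 s7=1 s3=1
t2.Δ1 s0=0 s6=0 s1=0 s9=1 s8=1 s4=0 s5=1 clk=1 s2=1 s7=1 s3=1
t2.Δ2 s0=0 s6=0 s1=0 s9=1 s8=1 s4=0 s5=1 clk=1 s2=1 s7=0 s3=1
t2.Δ3 s0=0 s6=0 s1=1 s9=1 s8=1 s4=0 s5=1 clk=1 s2=1 s7=0 s3=1
t3.Δ0 s0=0 s6=0 s1=1 s9=1 s8=1 s4=0 s5=1 clk=1 s2=1 s7=0 s3=1
t3.Δ1 s0=0 s6=0 s1=1 s9=1 s8=1 s4=0 s5=1 clk=0 s2=1 s7=0 s3=1
t4.Δ0 s0=0 s6=0 s1=1 s9=1 s8=1 s4=0 s5=1 clk=0 s2=1 s7=0 s3=1
t4.Δ1 s0=0 s6=0 s1=1 s9=1 s8=1 s4=0 s5=1 clk=1 s2=1 s7=0 s3=1
t4.Δ2 s0=0 s6=0 s1=1 s9=1 s8=1 s4=0 s5=0 clk=1 s2=1 s7=0 s3=1
t5.Δ0 s0=0 s6=0 s1=1 s9=1 s8=1 s4=0 s5=0 clk=1 s2=1 s7=0 s3=1
t5.Δ1 s0=0 s6=0 s1=1 s9=1 s8=1 s4=0 s5=0 clk=0 s2=1 s7=0 s3=1
t6.Δ0 s0=0 s6=0 s1=1 s9=1 s8=1 s4=0 s5=0 clk=0 s2=1 s7=0 s3=1
t6.Δ1 s0=0 s6=0 s1=1 s9=1 s8=1 s4=0 s5=0 clk=1 s2=1 s7=0 s3=1
t6.Δ2 s0=0 s6=0 s1=1 s9=1 s8=1 s4=0 s5=1 clk=1 s2=1 s7=1 s3=1
t6.Δ3 s0=0 s6=0 s1=0 s9=1 s8=1 s4=0 s5=1 clk=1 s2=1 s7=1 s3=1
t7.Δ0 s0=0 s6=0 s1=0 s9=1 s8=1 s4=0 s5=1 clk=1 s2=1 s7=1 s3=1
t7.Δ1 s0=1 s6=0 s1=0 s9=1 s8=1 s4=0 s5=1 clk=0 s2=1 s7=1 s3=1
t7.Δ2 s0=1 s6=1 s1=0 s9=1 s8=1 s4=0 s5=1 clk=0 s2=1 s7=1 s3=1
t7.Δ3 s0=1 s6=1 s1=0 s9=1 s8=1 s4=1 s5=1 clk=0 s2=1 s7=1 s3=1
t7.Δ4 s0=1 s6=1 s1=0 s9=1 s8=1 s4=1 s5=1 clk=0 s2=0 s7=1 s3=1
t7.Δ5 s0=1 s6=1 s1=1 s9=1 s8=1 s4=1 s5=1 clk=0 s2=0 s7=1 s3=1
t8.Δ0 s0=1 s6=1 s1=1 s9=1 s8=1 s4=1 s5=1 clk=0 s2=0 s7=1 s3=1
t8.Δ1 s0=1 s6=1 s1=1 s9=1 s8=1 s4=1 s5=1 clk=1 s2=0 s7=1 s3=1
t8.Δ2 s0=1 s6=1 s1=1 s9=1 s8=1 s4=1 s5=1 clk=1 s2=0 s7=0 s3=1
t8.Δ3 s0=1 s6=1 s1=0 s9=1 s8=1 s4=1 s5=1 clk=1 s2=0 s7=0 s3=1
t9.Δ0 s0=1 s6=1 s1=0 s9=1 s8=1 s4=1 s5=1 clk=1 s2=0 s7=0 s3=1
t9.Δ1 s0=0 s6=1 s1=0 s9=1 s8=1 s4=1 s5=1 clk=0 s2=0 s7=0 s3=1
t9.Δ2 s0=0 s6=0 s1=0 s9=1 s8=1 s4=1 s5=1 clk=0 s2=0 s7=0 s3=1
t9.Δ3 s0=0 s6=0 s1=0 s9=1 s8=1 s4=0 s5=1 clk=0 s2=0 s7=0 s3=1
t9.Δ4 s0=0 s6=0 s1=0 s9=1 s8=1 s4=0 s5=1 clk=0 s2=1 s7=0 s3=1
t9.Δ5 s0=0 s6=0 s1=1 s9=1 s8=1 s4=0 s5=1 clk=0 s2=1 s7=0 s3=1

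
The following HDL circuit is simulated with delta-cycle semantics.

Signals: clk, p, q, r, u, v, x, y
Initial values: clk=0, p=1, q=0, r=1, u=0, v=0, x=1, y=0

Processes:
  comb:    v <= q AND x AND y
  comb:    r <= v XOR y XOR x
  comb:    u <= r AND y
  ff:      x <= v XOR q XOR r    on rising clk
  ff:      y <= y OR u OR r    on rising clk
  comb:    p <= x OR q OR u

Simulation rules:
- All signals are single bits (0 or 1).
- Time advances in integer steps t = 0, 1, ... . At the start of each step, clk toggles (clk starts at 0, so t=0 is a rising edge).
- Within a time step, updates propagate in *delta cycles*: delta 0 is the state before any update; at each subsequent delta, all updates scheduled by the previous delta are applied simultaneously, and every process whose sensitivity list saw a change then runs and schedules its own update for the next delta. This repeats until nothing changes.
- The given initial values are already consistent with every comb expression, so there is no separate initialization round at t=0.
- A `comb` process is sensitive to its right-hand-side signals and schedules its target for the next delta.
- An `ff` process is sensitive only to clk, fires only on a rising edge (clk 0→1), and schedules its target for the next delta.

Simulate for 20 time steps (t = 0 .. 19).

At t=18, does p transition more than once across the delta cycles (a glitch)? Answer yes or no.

yes

t0.Δ0 r=1 clk=0 u=0 y=0 p=1 x=1 v=0 q=0
t0.Δ1 r=1 clk=1 u=0 y=0 p=1 x=1 v=0 q=0
t0.Δ2 r=1 clk=1 u=0 y=1 p=1 x=1 v=0 q=0
t0.Δ3 r=0 clk=1 u=1 y=1 p=1 x=1 v=0 q=0
t0.Δ4 r=0 clk=1 u=0 y=1 p=1 x=1 v=0 q=0
t1.Δ0 r=0 clk=1 u=0 y=1 p=1 x=1 v=0 q=0
t1.Δ1 r=0 clk=0 u=0 y=1 p=1 x=1 v=0 q=0
t2.Δ0 r=0 clk=0 u=0 y=1 p=1 x=1 v=0 q=0
t2.Δ1 r=0 clk=1 u=0 y=1 p=1 x=1 v=0 q=0
t2.Δ2 r=0 clk=1 u=0 y=1 p=1 x=0 v=0 q=0
t2.Δ3 r=1 clk=1 u=0 y=1 p=0 x=0 v=0 q=0
t2.Δ4 r=1 clk=1 u=1 y=1 p=0 x=0 v=0 q=0
t2.Δ5 r=1 clk=1 u=1 y=1 p=1 x=0 v=0 q=0
t3.Δ0 r=1 clk=1 u=1 y=1 p=1 x=0 v=0 q=0
t3.Δ1 r=1 clk=0 u=1 y=1 p=1 x=0 v=0 q=0
t4.Δ0 r=1 clk=0 u=1 y=1 p=1 x=0 v=0 q=0
t4.Δ1 r=1 clk=1 u=1 y=1 p=1 x=0 v=0 q=0
t4.Δ2 r=1 clk=1 u=1 y=1 p=1 x=1 v=0 q=0
t4.Δ3 r=0 clk=1 u=1 y=1 p=1 x=1 v=0 q=0
t4.Δ4 r=0 clk=1 u=0 y=1 p=1 x=1 v=0 q=0
t5.Δ0 r=0 clk=1 u=0 y=1 p=1 x=1 v=0 q=0
t5.Δ1 r=0 clk=0 u=0 y=1 p=1 x=1 v=0 q=0
t6.Δ0 r=0 clk=0 u=0 y=1 p=1 x=1 v=0 q=0
t6.Δ1 r=0 clk=1 u=0 y=1 p=1 x=1 v=0 q=0
t6.Δ2 r=0 clk=1 u=0 y=1 p=1 x=0 v=0 q=0
t6.Δ3 r=1 clk=1 u=0 y=1 p=0 x=0 v=0 q=0
t6.Δ4 r=1 clk=1 u=1 y=1 p=0 x=0 v=0 q=0
t6.Δ5 r=1 clk=1 u=1 y=1 p=1 x=0 v=0 q=0
t7.Δ0 r=1 clk=1 u=1 y=1 p=1 x=0 v=0 q=0
t7.Δ1 r=1 clk=0 u=1 y=1 p=1 x=0 v=0 q=0
t8.Δ0 r=1 clk=0 u=1 y=1 p=1 x=0 v=0 q=0
t8.Δ1 r=1 clk=1 u=1 y=1 p=1 x=0 v=0 q=0
t8.Δ2 r=1 clk=1 u=1 y=1 p=1 x=1 v=0 q=0
t8.Δ3 r=0 clk=1 u=1 y=1 p=1 x=1 v=0 q=0
t8.Δ4 r=0 clk=1 u=0 y=1 p=1 x=1 v=0 q=0
t9.Δ0 r=0 clk=1 u=0 y=1 p=1 x=1 v=0 q=0
t9.Δ1 r=0 clk=0 u=0 y=1 p=1 x=1 v=0 q=0
t10.Δ0 r=0 clk=0 u=0 y=1 p=1 x=1 v=0 q=0
t10.Δ1 r=0 clk=1 u=0 y=1 p=1 x=1 v=0 q=0
t10.Δ2 r=0 clk=1 u=0 y=1 p=1 x=0 v=0 q=0
t10.Δ3 r=1 clk=1 u=0 y=1 p=0 x=0 v=0 q=0
t10.Δ4 r=1 clk=1 u=1 y=1 p=0 x=0 v=0 q=0
t10.Δ5 r=1 clk=1 u=1 y=1 p=1 x=0 v=0 q=0
t11.Δ0 r=1 clk=1 u=1 y=1 p=1 x=0 v=0 q=0
t11.Δ1 r=1 clk=0 u=1 y=1 p=1 x=0 v=0 q=0
t12.Δ0 r=1 clk=0 u=1 y=1 p=1 x=0 v=0 q=0
t12.Δ1 r=1 clk=1 u=1 y=1 p=1 x=0 v=0 q=0
t12.Δ2 r=1 clk=1 u=1 y=1 p=1 x=1 v=0 q=0
t12.Δ3 r=0 clk=1 u=1 y=1 p=1 x=1 v=0 q=0
t12.Δ4 r=0 clk=1 u=0 y=1 p=1 x=1 v=0 q=0
t13.Δ0 r=0 clk=1 u=0 y=1 p=1 x=1 v=0 q=0
t13.Δ1 r=0 clk=0 u=0 y=1 p=1 x=1 v=0 q=0
t14.Δ0 r=0 clk=0 u=0 y=1 p=1 x=1 v=0 q=0
t14.Δ1 r=0 clk=1 u=0 y=1 p=1 x=1 v=0 q=0
t14.Δ2 r=0 clk=1 u=0 y=1 p=1 x=0 v=0 q=0
t14.Δ3 r=1 clk=1 u=0 y=1 p=0 x=0 v=0 q=0
t14.Δ4 r=1 clk=1 u=1 y=1 p=0 x=0 v=0 q=0
t14.Δ5 r=1 clk=1 u=1 y=1 p=1 x=0 v=0 q=0
t15.Δ0 r=1 clk=1 u=1 y=1 p=1 x=0 v=0 q=0
t15.Δ1 r=1 clk=0 u=1 y=1 p=1 x=0 v=0 q=0
t16.Δ0 r=1 clk=0 u=1 y=1 p=1 x=0 v=0 q=0
t16.Δ1 r=1 clk=1 u=1 y=1 p=1 x=0 v=0 q=0
t16.Δ2 r=1 clk=1 u=1 y=1 p=1 x=1 v=0 q=0
t16.Δ3 r=0 clk=1 u=1 y=1 p=1 x=1 v=0 q=0
t16.Δ4 r=0 clk=1 u=0 y=1 p=1 x=1 v=0 q=0
t17.Δ0 r=0 clk=1 u=0 y=1 p=1 x=1 v=0 q=0
t17.Δ1 r=0 clk=0 u=0 y=1 p=1 x=1 v=0 q=0
t18.Δ0 r=0 clk=0 u=0 y=1 p=1 x=1 v=0 q=0
t18.Δ1 r=0 clk=1 u=0 y=1 p=1 x=1 v=0 q=0
t18.Δ2 r=0 clk=1 u=0 y=1 p=1 x=0 v=0 q=0
t18.Δ3 r=1 clk=1 u=0 y=1 p=0 x=0 v=0 q=0
t18.Δ4 r=1 clk=1 u=1 y=1 p=0 x=0 v=0 q=0
t18.Δ5 r=1 clk=1 u=1 y=1 p=1 x=0 v=0 q=0
t19.Δ0 r=1 clk=1 u=1 y=1 p=1 x=0 v=0 q=0
t19.Δ1 r=1 clk=0 u=1 y=1 p=1 x=0 v=0 q=0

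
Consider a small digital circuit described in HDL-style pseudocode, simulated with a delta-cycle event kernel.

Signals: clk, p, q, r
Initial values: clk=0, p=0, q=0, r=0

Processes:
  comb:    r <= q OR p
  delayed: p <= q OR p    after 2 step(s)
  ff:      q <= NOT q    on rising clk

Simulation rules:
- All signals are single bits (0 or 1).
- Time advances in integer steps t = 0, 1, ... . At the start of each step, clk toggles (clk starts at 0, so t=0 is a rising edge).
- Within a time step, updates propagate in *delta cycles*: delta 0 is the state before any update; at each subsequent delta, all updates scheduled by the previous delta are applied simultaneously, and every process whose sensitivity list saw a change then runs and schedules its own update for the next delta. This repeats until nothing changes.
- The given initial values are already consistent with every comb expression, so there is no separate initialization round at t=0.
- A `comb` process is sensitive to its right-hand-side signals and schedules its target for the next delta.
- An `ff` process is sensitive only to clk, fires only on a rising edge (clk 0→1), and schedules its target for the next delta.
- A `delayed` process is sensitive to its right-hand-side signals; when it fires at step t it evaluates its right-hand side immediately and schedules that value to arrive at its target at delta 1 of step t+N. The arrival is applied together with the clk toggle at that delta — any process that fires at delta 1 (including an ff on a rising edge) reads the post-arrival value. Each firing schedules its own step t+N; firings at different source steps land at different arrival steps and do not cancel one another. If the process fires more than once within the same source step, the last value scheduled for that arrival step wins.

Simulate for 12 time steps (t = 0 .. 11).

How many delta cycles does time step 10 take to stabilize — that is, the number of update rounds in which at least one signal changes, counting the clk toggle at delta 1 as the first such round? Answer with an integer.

2

t=0 Δ0: r=0 p=0 q=0 clk=0
  Δ1: clk:0→1
  Δ2: q:0→1
  Δ3: r:0→1
  (3Δ to stable)
t=1 Δ0: r=1 p=0 q=1 clk=1
  Δ1: clk:1→0
  (1Δ to stable)
t=2 Δ0: r=1 p=0 q=1 clk=0
  Δ1: p:0→1, clk:0→1
  Δ2: q:1→0
  (2Δ to stable)
t=3 Δ0: r=1 p=1 q=0 clk=1
  Δ1: clk:1→0
  (1Δ to stable)
t=4 Δ0: r=1 p=1 q=0 clk=0
  Δ1: clk:0→1
  Δ2: q:0→1
  (2Δ to stable)
t=5 Δ0: r=1 p=1 q=1 clk=1
  Δ1: clk:1→0
  (1Δ to stable)
t=6 Δ0: r=1 p=1 q=1 clk=0
  Δ1: clk:0→1
  Δ2: q:1→0
  (2Δ to stable)
t=7 Δ0: r=1 p=1 q=0 clk=1
  Δ1: clk:1→0
  (1Δ to stable)
t=8 Δ0: r=1 p=1 q=0 clk=0
  Δ1: clk:0→1
  Δ2: q:0→1
  (2Δ to stable)
t=9 Δ0: r=1 p=1 q=1 clk=1
  Δ1: clk:1→0
  (1Δ to stable)
t=10 Δ0: r=1 p=1 q=1 clk=0
  Δ1: clk:0→1
  Δ2: q:1→0
  (2Δ to stable)
t=11 Δ0: r=1 p=1 q=0 clk=1
  Δ1: clk:1→0
  (1Δ to stable)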